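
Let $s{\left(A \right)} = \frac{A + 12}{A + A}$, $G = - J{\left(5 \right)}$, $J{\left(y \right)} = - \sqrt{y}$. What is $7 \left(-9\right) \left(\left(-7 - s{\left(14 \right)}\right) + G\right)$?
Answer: $\frac{999}{2} - 63 \sqrt{5} \approx 358.63$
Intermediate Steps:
$G = \sqrt{5}$ ($G = - \left(-1\right) \sqrt{5} = \sqrt{5} \approx 2.2361$)
$s{\left(A \right)} = \frac{12 + A}{2 A}$
$7 \left(-9\right) \left(\left(-7 - s{\left(14 \right)}\right) + G\right) = 7 \left(-9\right) \left(\left(-7 - \frac{12 + 14}{2 \cdot 14}\right) + \sqrt{5}\right) = - 63 \left(\left(-7 - \frac{1}{2} \cdot \frac{1}{14} \cdot 26\right) + \sqrt{5}\right) = - 63 \left(\left(-7 - \frac{13}{14}\right) + \sqrt{5}\right) = - 63 \left(- \frac{111}{14} + \sqrt{5}\right) = \frac{999}{2} - 63 \sqrt{5}$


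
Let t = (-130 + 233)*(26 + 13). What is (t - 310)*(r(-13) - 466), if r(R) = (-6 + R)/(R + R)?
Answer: -44843579/26 ≈ -1.7248e+6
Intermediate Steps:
r(R) = (-6 + R)/(2*R) (r(R) = (-6 + R)/((2*R)) = (-6 + R)*(1/(2*R)) = (-6 + R)/(2*R))
t = 4017 (t = 103*39 = 4017)
(t - 310)*(r(-13) - 466) = (4017 - 310)*((½)*(-6 - 13)/(-13) - 466) = 3707*((½)*(-1/13)*(-19) - 466) = 3707*(19/26 - 466) = 3707*(-12097/26) = -44843579/26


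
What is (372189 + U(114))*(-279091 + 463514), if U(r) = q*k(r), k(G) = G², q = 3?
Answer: 75830495871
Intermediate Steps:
U(r) = 3*r²
(372189 + U(114))*(-279091 + 463514) = (372189 + 3*114²)*(-279091 + 463514) = (372189 + 3*12996)*184423 = (372189 + 38988)*184423 = 411177*184423 = 75830495871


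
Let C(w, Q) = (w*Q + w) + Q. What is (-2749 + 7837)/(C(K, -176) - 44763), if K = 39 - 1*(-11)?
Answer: -96/1013 ≈ -0.094768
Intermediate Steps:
K = 50 (K = 39 + 11 = 50)
C(w, Q) = Q + w + Q*w (C(w, Q) = (Q*w + w) + Q = (w + Q*w) + Q = Q + w + Q*w)
(-2749 + 7837)/(C(K, -176) - 44763) = (-2749 + 7837)/((-176 + 50 - 176*50) - 44763) = 5088/((-176 + 50 - 8800) - 44763) = 5088/(-8926 - 44763) = 5088/(-53689) = 5088*(-1/53689) = -96/1013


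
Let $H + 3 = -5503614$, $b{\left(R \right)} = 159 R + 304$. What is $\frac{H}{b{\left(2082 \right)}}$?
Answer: $- \frac{5503617}{331342} \approx -16.61$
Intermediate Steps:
$b{\left(R \right)} = 304 + 159 R$
$H = -5503617$ ($H = -3 - 5503614 = -5503617$)
$\frac{H}{b{\left(2082 \right)}} = - \frac{5503617}{304 + 159 \cdot 2082} = - \frac{5503617}{304 + 331038} = - \frac{5503617}{331342}$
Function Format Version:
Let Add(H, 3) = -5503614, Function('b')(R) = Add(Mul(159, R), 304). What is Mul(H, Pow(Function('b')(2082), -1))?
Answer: Rational(-5503617, 331342) ≈ -16.610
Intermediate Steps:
Function('b')(R) = Add(304, Mul(159, R))
H = -5503617 (H = Add(-3, -5503614) = -5503617)
Mul(H, Pow(Function('b')(2082), -1)) = Mul(-5503617, Pow(Add(304, Mul(159, 2082)), -1)) = Mul(-5503617, Pow(Add(304, 331038), -1)) = Mul(-5503617, Pow(331342, -1)) = Mul(-5503617, Rational(1, 331342)) = Rational(-5503617, 331342)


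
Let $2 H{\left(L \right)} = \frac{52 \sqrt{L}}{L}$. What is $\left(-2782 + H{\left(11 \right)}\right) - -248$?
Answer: $-2534 + \frac{26 \sqrt{11}}{11} \approx -2526.2$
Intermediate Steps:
$H{\left(L \right)} = \frac{26}{\sqrt{L}}$ ($H{\left(L \right)} = \frac{52 \sqrt{L} \frac{1}{L}}{2} = \frac{52 \frac{1}{\sqrt{L}}}{2} = \frac{26}{\sqrt{L}}$)
$\left(-2782 + H{\left(11 \right)}\right) - -248 = \left(-2782 + \frac{26}{\sqrt{11}}\right) - -248 = \left(-2782 + 26 \frac{\sqrt{11}}{11}\right) + \left(-1403 + 1651\right) = \left(-2782 + \frac{26 \sqrt{11}}{11}\right) + 248 = -2534 + \frac{26 \sqrt{11}}{11}$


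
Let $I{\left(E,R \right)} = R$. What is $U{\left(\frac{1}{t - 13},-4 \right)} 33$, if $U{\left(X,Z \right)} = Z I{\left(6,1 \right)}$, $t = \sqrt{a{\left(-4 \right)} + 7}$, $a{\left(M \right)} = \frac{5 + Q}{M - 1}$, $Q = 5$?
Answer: $-132$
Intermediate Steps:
$a{\left(M \right)} = \frac{10}{-1 + M}$ ($a{\left(M \right)} = \frac{5 + 5}{M - 1} = \frac{10}{-1 + M}$)
$t = \sqrt{5}$ ($t = \sqrt{\frac{10}{-1 - 4} + 7} = \sqrt{\frac{10}{-5} + 7} = \sqrt{10 \left(- \frac{1}{5}\right) + 7} = \sqrt{-2 + 7} = \sqrt{5} \approx 2.2361$)
$U{\left(X,Z \right)} = Z$ ($U{\left(X,Z \right)} = Z 1 = Z$)
$U{\left(\frac{1}{t - 13},-4 \right)} 33 = \left(-4\right) 33 = -132$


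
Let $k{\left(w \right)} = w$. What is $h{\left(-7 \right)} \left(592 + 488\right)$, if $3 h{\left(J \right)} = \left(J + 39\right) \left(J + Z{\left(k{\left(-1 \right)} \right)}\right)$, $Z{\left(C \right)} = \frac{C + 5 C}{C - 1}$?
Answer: $-46080$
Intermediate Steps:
$Z{\left(C \right)} = \frac{6 C}{-1 + C}$
$h{\left(J \right)} = \frac{\left(3 + J\right) \left(39 + J\right)}{3}$ ($h{\left(J \right)} = \frac{\left(J + 39\right) \left(J + 6 \left(-1\right) \frac{1}{-1 - 1}\right)}{3} = \frac{\left(39 + J\right) \left(J + 6 \left(-1\right) \frac{1}{-2}\right)}{3} = \frac{\left(39 + J\right) \left(J + 6 \left(-1\right) \left(- \frac{1}{2}\right)\right)}{3} = \frac{\left(39 + J\right) \left(J + 3\right)}{3} = \frac{\left(39 + J\right) \left(3 + J\right)}{3} = \frac{\left(3 + J\right) \left(39 + J\right)}{3}$)
$h{\left(-7 \right)} \left(592 + 488\right) = \left(39 + 14 \left(-7\right) + \frac{\left(-7\right)^{2}}{3}\right) \left(592 + 488\right) = \left(39 - 98 + \frac{1}{3} \cdot 49\right) 1080 = \left(39 - 98 + \frac{49}{3}\right) 1080 = \left(- \frac{128}{3}\right) 1080 = -46080$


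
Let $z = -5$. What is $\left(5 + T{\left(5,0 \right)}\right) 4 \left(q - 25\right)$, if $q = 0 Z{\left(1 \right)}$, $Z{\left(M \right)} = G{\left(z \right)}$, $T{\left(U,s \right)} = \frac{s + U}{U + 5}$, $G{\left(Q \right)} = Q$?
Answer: $-550$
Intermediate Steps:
$T{\left(U,s \right)} = \frac{U + s}{5 + U}$
$Z{\left(M \right)} = -5$
$q = 0$ ($q = 0 \left(-5\right) = 0$)
$\left(5 + T{\left(5,0 \right)}\right) 4 \left(q - 25\right) = \left(5 + \frac{5 + 0}{5 + 5}\right) 4 \left(0 - 25\right) = \left(5 + \frac{1}{10} \cdot 5\right) 4 \left(-25\right) = \left(5 + \frac{1}{2}\right) 4 \left(-25\right) = \frac{11}{2} \cdot 4 \left(-25\right) = 22 \left(-25\right) = -550$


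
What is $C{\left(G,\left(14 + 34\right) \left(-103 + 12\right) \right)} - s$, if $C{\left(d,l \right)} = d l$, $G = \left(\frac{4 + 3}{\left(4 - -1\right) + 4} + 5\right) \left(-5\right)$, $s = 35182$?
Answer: $\frac{273014}{3} \approx 91005.0$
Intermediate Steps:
$G = - \frac{260}{9}$ ($G = \left(\frac{7}{\left(4 + 1\right) + 4} + 5\right) \left(-5\right) = \left(\frac{7}{5 + 4} + 5\right) \left(-5\right) = \left(\frac{7}{9} + 5\right) \left(-5\right) = \frac{52}{9} \left(-5\right) = - \frac{260}{9} \approx -28.889$)
$C{\left(G,\left(14 + 34\right) \left(-103 + 12\right) \right)} - s = - \frac{260 \left(14 + 34\right) \left(-103 + 12\right)}{9} - 35182 = - \frac{260 \cdot 48 \left(-91\right)}{9} - 35182 = \left(- \frac{260}{9}\right) \left(-4368\right) - 35182 = \frac{378560}{3} - 35182 = \frac{273014}{3}$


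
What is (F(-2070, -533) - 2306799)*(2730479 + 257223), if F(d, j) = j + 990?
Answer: -6890662606084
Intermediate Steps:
F(d, j) = 990 + j
(F(-2070, -533) - 2306799)*(2730479 + 257223) = ((990 - 533) - 2306799)*(2730479 + 257223) = (457 - 2306799)*2987702 = -2306342*2987702 = -6890662606084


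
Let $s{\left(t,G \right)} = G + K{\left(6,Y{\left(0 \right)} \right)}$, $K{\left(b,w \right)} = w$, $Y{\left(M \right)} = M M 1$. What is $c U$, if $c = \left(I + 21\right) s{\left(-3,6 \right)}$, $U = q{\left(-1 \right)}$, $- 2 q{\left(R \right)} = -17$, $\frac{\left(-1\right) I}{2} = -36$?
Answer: $4743$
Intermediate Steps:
$I = 72$ ($I = \left(-2\right) \left(-36\right) = 72$)
$Y{\left(M \right)} = M^{2}$ ($Y{\left(M \right)} = M^{2} \cdot 1 = M^{2}$)
$q{\left(R \right)} = \frac{17}{2}$ ($q{\left(R \right)} = \left(- \frac{1}{2}\right) \left(-17\right) = \frac{17}{2}$)
$U = \frac{17}{2} \approx 8.5$
$s{\left(t,G \right)} = G$ ($s{\left(t,G \right)} = G + 0^{2} = G + 0 = G$)
$c = 558$ ($c = \left(72 + 21\right) 6 = 93 \cdot 6 = 558$)
$c U = 558 \cdot \frac{17}{2} = 4743$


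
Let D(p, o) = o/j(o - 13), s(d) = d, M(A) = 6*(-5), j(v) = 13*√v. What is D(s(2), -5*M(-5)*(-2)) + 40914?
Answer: 40914 + 300*I*√313/4069 ≈ 40914.0 + 1.3044*I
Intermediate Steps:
M(A) = -30
D(p, o) = o/(13*√(-13 + o)) (D(p, o) = o/((13*√(o - 13))) = o/((13*√(-13 + o))) = o*(1/(13*√(-13 + o))) = o/(13*√(-13 + o)))
D(s(2), -5*M(-5)*(-2)) + 40914 = (-5*(-30)*(-2))/(13*√(-13 - 5*(-30)*(-2))) + 40914 = (150*(-2))/(13*√(-13 + 150*(-2))) + 40914 = (1/13)*(-300)/√(-13 - 300) + 40914 = (1/13)*(-300)/√(-313) + 40914 = (1/13)*(-300)*(-I*√313/313) + 40914 = 300*I*√313/4069 + 40914 = 40914 + 300*I*√313/4069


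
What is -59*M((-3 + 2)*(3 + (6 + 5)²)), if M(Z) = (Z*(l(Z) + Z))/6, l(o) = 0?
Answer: -453592/3 ≈ -1.5120e+5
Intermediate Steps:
M(Z) = Z²/6 (M(Z) = (Z*(0 + Z))/6 = (Z*Z)*(⅙) = Z²*(⅙) = Z²/6)
-59*M((-3 + 2)*(3 + (6 + 5)²)) = -59*((-3 + 2)*(3 + (6 + 5)²))²/6 = -59*(-(3 + 11²))²/6 = -59*(-(3 + 121))²/6 = -59*(-1*124)²/6 = -59*(⅙)*(-124)² = -59*(⅙)*15376 = -59*7688/3 = -1*453592/3 = -453592/3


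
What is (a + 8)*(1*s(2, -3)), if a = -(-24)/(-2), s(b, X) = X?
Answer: 12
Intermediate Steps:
a = -12 (a = -(-24)*(-1)/2 = -4*3 = -12)
(a + 8)*(1*s(2, -3)) = (-12 + 8)*(1*(-3)) = -4*(-3) = 12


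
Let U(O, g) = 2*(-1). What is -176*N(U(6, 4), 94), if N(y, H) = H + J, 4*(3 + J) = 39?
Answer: -17732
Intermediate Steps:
J = 27/4 (J = -3 + (¼)*39 = -3 + 39/4 = 27/4 ≈ 6.7500)
U(O, g) = -2
N(y, H) = 27/4 + H (N(y, H) = H + 27/4 = 27/4 + H)
-176*N(U(6, 4), 94) = -176*(27/4 + 94) = -176*403/4 = -17732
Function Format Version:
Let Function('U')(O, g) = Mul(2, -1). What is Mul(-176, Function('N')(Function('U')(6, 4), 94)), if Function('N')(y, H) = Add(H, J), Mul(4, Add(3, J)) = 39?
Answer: -17732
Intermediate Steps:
J = Rational(27, 4) (J = Add(-3, Mul(Rational(1, 4), 39)) = Add(-3, Rational(39, 4)) = Rational(27, 4) ≈ 6.7500)
Function('U')(O, g) = -2
Function('N')(y, H) = Add(Rational(27, 4), H) (Function('N')(y, H) = Add(H, Rational(27, 4)) = Add(Rational(27, 4), H))
Mul(-176, Function('N')(Function('U')(6, 4), 94)) = Mul(-176, Add(Rational(27, 4), 94)) = Mul(-176, Rational(403, 4)) = -17732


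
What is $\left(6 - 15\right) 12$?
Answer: $-108$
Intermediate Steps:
$\left(6 - 15\right) 12 = \left(-9\right) 12 = -108$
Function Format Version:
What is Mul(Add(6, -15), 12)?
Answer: -108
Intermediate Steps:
Mul(Add(6, -15), 12) = Mul(-9, 12) = -108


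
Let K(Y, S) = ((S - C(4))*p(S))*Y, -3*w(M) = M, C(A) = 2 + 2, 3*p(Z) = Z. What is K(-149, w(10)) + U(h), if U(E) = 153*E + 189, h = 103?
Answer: 397816/27 ≈ 14734.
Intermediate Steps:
p(Z) = Z/3
C(A) = 4
U(E) = 189 + 153*E
w(M) = -M/3
K(Y, S) = S*Y*(-4 + S)/3 (K(Y, S) = ((S - 1*4)*(S/3))*Y = ((S - 4)*(S/3))*Y = ((-4 + S)*(S/3))*Y = (S*(-4 + S)/3)*Y = S*Y*(-4 + S)/3)
K(-149, w(10)) + U(h) = (⅓)*(-⅓*10)*(-149)*(-4 - ⅓*10) + (189 + 153*103) = (⅓)*(-10/3)*(-149)*(-4 - 10/3) + (189 + 15759) = (⅓)*(-10/3)*(-149)*(-22/3) + 15948 = -32780/27 + 15948 = 397816/27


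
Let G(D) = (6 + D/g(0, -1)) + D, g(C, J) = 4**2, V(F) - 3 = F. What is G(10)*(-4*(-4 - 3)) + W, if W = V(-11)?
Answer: 915/2 ≈ 457.50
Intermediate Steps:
V(F) = 3 + F
g(C, J) = 16
W = -8 (W = 3 - 11 = -8)
G(D) = 6 + 17*D/16 (G(D) = (6 + D/16) + D = 6 + 17*D/16)
G(10)*(-4*(-4 - 3)) + W = (6 + (17/16)*10)*(-4*(-4 - 3)) - 8 = (6 + 85/8)*(-4*(-7)) - 8 = (133/8)*28 - 8 = 931/2 - 8 = 915/2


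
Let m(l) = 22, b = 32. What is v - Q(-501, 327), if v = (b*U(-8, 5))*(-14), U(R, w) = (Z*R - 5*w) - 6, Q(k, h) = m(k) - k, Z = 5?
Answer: 31285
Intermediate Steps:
Q(k, h) = 22 - k
U(R, w) = -6 - 5*w + 5*R (U(R, w) = (5*R - 5*w) - 6 = (-5*w + 5*R) - 6 = -6 - 5*w + 5*R)
v = 31808 (v = (32*(-6 - 5*5 + 5*(-8)))*(-14) = (32*(-6 - 25 - 40))*(-14) = (32*(-71))*(-14) = -2272*(-14) = 31808)
v - Q(-501, 327) = 31808 - (22 - 1*(-501)) = 31808 - (22 + 501) = 31808 - 1*523 = 31808 - 523 = 31285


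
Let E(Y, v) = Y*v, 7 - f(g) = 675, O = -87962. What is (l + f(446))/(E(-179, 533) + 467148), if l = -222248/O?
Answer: -29268184/16349540921 ≈ -0.0017902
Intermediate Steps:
f(g) = -668 (f(g) = 7 - 1*675 = 7 - 675 = -668)
l = 111124/43981 (l = -222248/(-87962) = -222248*(-1/87962) = 111124/43981 ≈ 2.5266)
(l + f(446))/(E(-179, 533) + 467148) = (111124/43981 - 668)/(-179*533 + 467148) = -29268184/(43981*(-95407 + 467148)) = -29268184/43981/371741 = -29268184/43981*1/371741 = -29268184/16349540921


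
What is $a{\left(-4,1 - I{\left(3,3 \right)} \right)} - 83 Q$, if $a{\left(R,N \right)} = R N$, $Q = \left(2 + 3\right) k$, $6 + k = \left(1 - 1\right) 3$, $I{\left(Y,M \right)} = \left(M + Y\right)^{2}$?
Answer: $2630$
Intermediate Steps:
$k = -6$ ($k = -6 + \left(1 - 1\right) 3 = -6 + 0 \cdot 3 = -6 + 0 = -6$)
$Q = -30$ ($Q = \left(2 + 3\right) \left(-6\right) = 5 \left(-6\right) = -30$)
$a{\left(R,N \right)} = N R$
$a{\left(-4,1 - I{\left(3,3 \right)} \right)} - 83 Q = \left(1 - \left(3 + 3\right)^{2}\right) \left(-4\right) - -2490 = \left(1 - 6^{2}\right) \left(-4\right) + 2490 = \left(1 - 36\right) \left(-4\right) + 2490 = \left(-35\right) \left(-4\right) + 2490 = 140 + 2490 = 2630$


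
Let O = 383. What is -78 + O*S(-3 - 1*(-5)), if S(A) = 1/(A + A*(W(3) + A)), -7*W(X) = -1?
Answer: -751/44 ≈ -17.068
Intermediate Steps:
W(X) = 1/7 (W(X) = -1/7*(-1) = 1/7)
S(A) = 1/(A + A*(1/7 + A))
-78 + O*S(-3 - 1*(-5)) = -78 + 383*(7/((-3 - 1*(-5))*(8 + 7*(-3 - 1*(-5))))) = -78 + 383*(7/((-3 + 5)*(8 + 7*(-3 + 5)))) = -78 + 383*(7/(2*(8 + 7*2))) = -78 + 383*(7*(1/2)/(8 + 14)) = -78 + 383*(7*(1/2)/22) = -78 + 383*(7*(1/2)*(1/22)) = -78 + 383*(7/44) = -78 + 2681/44 = -751/44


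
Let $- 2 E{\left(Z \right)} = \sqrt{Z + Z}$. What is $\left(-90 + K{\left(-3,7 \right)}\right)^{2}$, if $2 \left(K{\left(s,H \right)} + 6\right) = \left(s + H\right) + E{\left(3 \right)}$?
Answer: $\frac{\left(376 + \sqrt{6}\right)^{2}}{16} \approx 8951.5$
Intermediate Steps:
$E{\left(Z \right)} = - \frac{\sqrt{2} \sqrt{Z}}{2}$ ($E{\left(Z \right)} = - \frac{\sqrt{Z + Z}}{2} = - \frac{\sqrt{2 Z}}{2} = - \frac{\sqrt{2} \sqrt{Z}}{2}$)
$K{\left(s,H \right)} = -6 + \frac{H}{2} + \frac{s}{2} - \frac{\sqrt{6}}{4}$ ($K{\left(s,H \right)} = -6 + \frac{\left(s + H\right) - \frac{\sqrt{2} \sqrt{3}}{2}}{2} = -6 + \frac{\left(H + s\right) - \frac{\sqrt{6}}{2}}{2} = -6 + \frac{H + s - \frac{\sqrt{6}}{2}}{2} = -6 + \left(\frac{H}{2} + \frac{s}{2} - \frac{\sqrt{6}}{4}\right) = -6 + \frac{H}{2} + \frac{s}{2} - \frac{\sqrt{6}}{4}$)
$\left(-90 + K{\left(-3,7 \right)}\right)^{2} = \left(-90 + \left(-6 + \frac{1}{2} \cdot 7 + \frac{1}{2} \left(-3\right) - \frac{\sqrt{6}}{4}\right)\right)^{2} = \left(-90 - \left(4 + \frac{\sqrt{6}}{4}\right)\right)^{2} = \left(-94 - \frac{\sqrt{6}}{4}\right)^{2}$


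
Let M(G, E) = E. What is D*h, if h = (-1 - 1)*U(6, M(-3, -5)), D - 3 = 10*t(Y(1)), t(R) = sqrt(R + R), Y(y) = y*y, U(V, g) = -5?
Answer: 30 + 100*sqrt(2) ≈ 171.42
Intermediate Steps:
Y(y) = y**2
t(R) = sqrt(2)*sqrt(R) (t(R) = sqrt(2*R) = sqrt(2)*sqrt(R))
D = 3 + 10*sqrt(2) (D = 3 + 10*(sqrt(2)*sqrt(1**2)) = 3 + 10*(sqrt(2)*sqrt(1)) = 3 + 10*(sqrt(2)*1) = 3 + 10*sqrt(2) ≈ 17.142)
h = 10 (h = (-1 - 1)*(-5) = -2*(-5) = 10)
D*h = (3 + 10*sqrt(2))*10 = 30 + 100*sqrt(2)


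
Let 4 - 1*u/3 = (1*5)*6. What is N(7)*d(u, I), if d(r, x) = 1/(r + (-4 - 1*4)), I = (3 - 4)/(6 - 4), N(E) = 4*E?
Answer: -14/43 ≈ -0.32558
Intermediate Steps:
u = -78 (u = 12 - 3*1*5*6 = 12 - 15*6 = 12 - 3*30 = 12 - 90 = -78)
I = -½ (I = -1/2 = -1*½ = -½ ≈ -0.50000)
d(r, x) = 1/(-8 + r) (d(r, x) = 1/(r + (-4 - 4)) = 1/(r - 8) = 1/(-8 + r))
N(7)*d(u, I) = (4*7)/(-8 - 78) = 28/(-86) = 28*(-1/86) = -14/43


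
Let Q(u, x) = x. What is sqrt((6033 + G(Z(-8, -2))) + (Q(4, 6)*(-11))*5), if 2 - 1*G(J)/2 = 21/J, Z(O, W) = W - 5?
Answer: sqrt(5713) ≈ 75.584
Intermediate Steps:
Z(O, W) = -5 + W
G(J) = 4 - 42/J
sqrt((6033 + G(Z(-8, -2))) + (Q(4, 6)*(-11))*5) = sqrt((6033 + (4 - 42/(-5 - 2))) + (6*(-11))*5) = sqrt((6033 + (4 - 42/(-7))) - 66*5) = sqrt((6033 + (4 - 42*(-1/7))) - 330) = sqrt((6033 + (4 + 6)) - 330) = sqrt((6033 + 10) - 330) = sqrt(6043 - 330) = sqrt(5713)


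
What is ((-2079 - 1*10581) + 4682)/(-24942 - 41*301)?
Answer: 7978/37283 ≈ 0.21398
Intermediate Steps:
((-2079 - 1*10581) + 4682)/(-24942 - 41*301) = ((-2079 - 10581) + 4682)/(-24942 - 12341) = (-12660 + 4682)/(-37283) = -7978*(-1/37283) = 7978/37283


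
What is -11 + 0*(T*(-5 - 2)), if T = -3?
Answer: -11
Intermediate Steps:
-11 + 0*(T*(-5 - 2)) = -11 + 0*(-3*(-5 - 2)) = -11 + 0*(-3*(-7)) = -11 + 0*21 = -11 + 0 = -11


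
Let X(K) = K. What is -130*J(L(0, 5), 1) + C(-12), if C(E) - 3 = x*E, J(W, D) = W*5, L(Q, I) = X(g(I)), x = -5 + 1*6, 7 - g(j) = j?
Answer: -1309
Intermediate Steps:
g(j) = 7 - j
x = 1 (x = -5 + 6 = 1)
L(Q, I) = 7 - I
J(W, D) = 5*W
C(E) = 3 + E (C(E) = 3 + 1*E = 3 + E)
-130*J(L(0, 5), 1) + C(-12) = -650*(7 - 1*5) + (3 - 12) = -650*(7 - 5) - 9 = -650*2 - 9 = -130*10 - 9 = -1300 - 9 = -1309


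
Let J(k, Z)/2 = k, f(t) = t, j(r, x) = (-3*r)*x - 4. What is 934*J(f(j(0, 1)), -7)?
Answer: -7472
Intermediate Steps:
j(r, x) = -4 - 3*r*x (j(r, x) = -3*r*x - 4 = -4 - 3*r*x)
J(k, Z) = 2*k
934*J(f(j(0, 1)), -7) = 934*(2*(-4 - 3*0*1)) = 934*(2*(-4 + 0)) = 934*(2*(-4)) = 934*(-8) = -7472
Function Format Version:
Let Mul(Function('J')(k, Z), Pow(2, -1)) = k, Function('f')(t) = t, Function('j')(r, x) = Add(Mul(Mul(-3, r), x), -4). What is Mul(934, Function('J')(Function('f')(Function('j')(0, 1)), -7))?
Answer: -7472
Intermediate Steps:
Function('j')(r, x) = Add(-4, Mul(-3, r, x)) (Function('j')(r, x) = Add(Mul(-3, r, x), -4) = Add(-4, Mul(-3, r, x)))
Function('J')(k, Z) = Mul(2, k)
Mul(934, Function('J')(Function('f')(Function('j')(0, 1)), -7)) = Mul(934, Mul(2, Add(-4, Mul(-3, 0, 1)))) = Mul(934, Mul(2, Add(-4, 0))) = Mul(934, Mul(2, -4)) = Mul(934, -8) = -7472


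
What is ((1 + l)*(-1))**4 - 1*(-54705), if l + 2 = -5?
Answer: 56001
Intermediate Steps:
l = -7 (l = -2 - 5 = -7)
((1 + l)*(-1))**4 - 1*(-54705) = ((1 - 7)*(-1))**4 - 1*(-54705) = (-6*(-1))**4 + 54705 = 6**4 + 54705 = 1296 + 54705 = 56001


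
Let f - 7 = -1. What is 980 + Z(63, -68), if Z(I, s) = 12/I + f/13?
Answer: 267718/273 ≈ 980.65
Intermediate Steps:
f = 6 (f = 7 - 1 = 6)
Z(I, s) = 6/13 + 12/I (Z(I, s) = 12/I + 6/13 = 6/13 + 12/I)
980 + Z(63, -68) = 980 + (6/13 + 12/63) = 980 + (6/13 + 12*(1/63)) = 980 + (6/13 + 4/21) = 980 + 178/273 = 267718/273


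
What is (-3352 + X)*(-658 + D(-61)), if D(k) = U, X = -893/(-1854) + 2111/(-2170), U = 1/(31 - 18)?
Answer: 739487738572/335265 ≈ 2.2057e+6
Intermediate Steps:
U = 1/13 ≈ 0.076923
X = -493996/1005795 (X = -893*(-1/1854) + 2111*(-1/2170) = 893/1854 - 2111/2170 = -493996/1005795 ≈ -0.49115)
D(k) = 1/13
(-3352 + X)*(-658 + D(-61)) = (-3352 - 493996/1005795)*(-658 + 1/13) = -3371918836/1005795*(-8553/13) = 739487738572/335265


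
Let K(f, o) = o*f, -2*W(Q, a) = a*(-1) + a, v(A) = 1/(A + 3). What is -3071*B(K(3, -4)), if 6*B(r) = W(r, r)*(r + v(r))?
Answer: 0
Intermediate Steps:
v(A) = 1/(3 + A)
W(Q, a) = 0 (W(Q, a) = -(a*(-1) + a)/2 = -(-a + a)/2 = -1/2*0 = 0)
K(f, o) = f*o
B(r) = 0 (B(r) = (0*(r + 1/(3 + r)))/6 = (1/6)*0 = 0)
-3071*B(K(3, -4)) = -3071*0 = 0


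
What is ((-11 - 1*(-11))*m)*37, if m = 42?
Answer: 0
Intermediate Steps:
((-11 - 1*(-11))*m)*37 = ((-11 - 1*(-11))*42)*37 = ((-11 + 11)*42)*37 = (0*42)*37 = 0*37 = 0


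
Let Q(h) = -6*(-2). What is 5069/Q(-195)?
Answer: 5069/12 ≈ 422.42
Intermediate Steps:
Q(h) = 12
5069/Q(-195) = 5069/12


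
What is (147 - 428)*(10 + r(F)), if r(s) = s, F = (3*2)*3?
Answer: -7868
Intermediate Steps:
F = 18 (F = 6*3 = 18)
(147 - 428)*(10 + r(F)) = (147 - 428)*(10 + 18) = -281*28 = -7868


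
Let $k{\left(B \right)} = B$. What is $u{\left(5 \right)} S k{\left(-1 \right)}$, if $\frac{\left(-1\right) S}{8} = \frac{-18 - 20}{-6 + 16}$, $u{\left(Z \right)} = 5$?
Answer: $-152$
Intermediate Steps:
$S = \frac{152}{5}$ ($S = - 8 \frac{-18 - 20}{-6 + 16} = - 8 \left(- \frac{38}{10}\right) = - 8 \left(\left(-38\right) \frac{1}{10}\right) = \left(-8\right) \left(- \frac{19}{5}\right) = \frac{152}{5} \approx 30.4$)
$u{\left(5 \right)} S k{\left(-1 \right)} = 5 \cdot \frac{152}{5} \left(-1\right) = 152 \left(-1\right) = -152$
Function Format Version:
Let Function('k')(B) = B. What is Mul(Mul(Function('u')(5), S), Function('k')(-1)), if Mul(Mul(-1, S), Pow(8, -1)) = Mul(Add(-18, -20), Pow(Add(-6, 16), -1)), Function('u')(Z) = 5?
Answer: -152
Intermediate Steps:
S = Rational(152, 5) (S = Mul(-8, Mul(Add(-18, -20), Pow(Add(-6, 16), -1))) = Mul(-8, Mul(-38, Pow(10, -1))) = Mul(-8, Mul(-38, Rational(1, 10))) = Mul(-8, Rational(-19, 5)) = Rational(152, 5) ≈ 30.400)
Mul(Mul(Function('u')(5), S), Function('k')(-1)) = Mul(Mul(5, Rational(152, 5)), -1) = Mul(152, -1) = -152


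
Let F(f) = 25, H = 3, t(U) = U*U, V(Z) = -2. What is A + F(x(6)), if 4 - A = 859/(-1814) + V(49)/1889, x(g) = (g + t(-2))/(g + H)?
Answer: 100999013/3426646 ≈ 29.475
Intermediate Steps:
t(U) = U²
x(g) = (4 + g)/(3 + g) (x(g) = (g + (-2)²)/(g + 3) = (g + 4)/(3 + g) = (4 + g)/(3 + g))
A = 15332863/3426646 (A = 4 - (859/(-1814) - 2/1889) = 4 - (859*(-1/1814) - 2*1/1889) = 4 - (-859/1814 - 2/1889) = 4 - 1*(-1626279/3426646) = 4 + 1626279/3426646 = 15332863/3426646 ≈ 4.4746)
A + F(x(6)) = 15332863/3426646 + 25 = 100999013/3426646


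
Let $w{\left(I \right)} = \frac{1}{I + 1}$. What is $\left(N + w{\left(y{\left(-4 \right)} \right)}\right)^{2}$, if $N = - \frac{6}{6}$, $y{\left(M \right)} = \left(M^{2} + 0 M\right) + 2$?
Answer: $\frac{324}{361} \approx 0.89751$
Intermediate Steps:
$y{\left(M \right)} = 2 + M^{2}$ ($y{\left(M \right)} = \left(M^{2} + 0\right) + 2 = M^{2} + 2 = 2 + M^{2}$)
$N = -1$ ($N = \left(-6\right) \frac{1}{6} = -1$)
$w{\left(I \right)} = \frac{1}{1 + I}$
$\left(N + w{\left(y{\left(-4 \right)} \right)}\right)^{2} = \left(-1 + \frac{1}{1 + \left(2 + \left(-4\right)^{2}\right)}\right)^{2} = \left(-1 + \frac{1}{1 + \left(2 + 16\right)}\right)^{2} = \left(-1 + \frac{1}{1 + 18}\right)^{2} = \left(-1 + \frac{1}{19}\right)^{2} = \left(- \frac{18}{19}\right)^{2} = \frac{324}{361}$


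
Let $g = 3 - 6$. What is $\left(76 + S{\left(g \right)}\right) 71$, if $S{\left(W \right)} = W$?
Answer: $5183$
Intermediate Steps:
$g = -3$ ($g = 3 - 6 = -3$)
$\left(76 + S{\left(g \right)}\right) 71 = \left(76 - 3\right) 71 = 73 \cdot 71 = 5183$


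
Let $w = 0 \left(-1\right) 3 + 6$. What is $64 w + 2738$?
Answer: $3122$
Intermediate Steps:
$w = 6$ ($w = 0 \cdot 3 + 6 = 0 + 6 = 6$)
$64 w + 2738 = 64 \cdot 6 + 2738 = 384 + 2738 = 3122$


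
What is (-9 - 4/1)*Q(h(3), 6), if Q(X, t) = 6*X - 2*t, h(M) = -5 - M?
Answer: 780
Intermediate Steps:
Q(X, t) = -2*t + 6*X
(-9 - 4/1)*Q(h(3), 6) = (-9 - 4/1)*(-2*6 + 6*(-5 - 1*3)) = (-9 - 4)*(-12 + 6*(-5 - 3)) = (-9 - 1*4)*(-12 + 6*(-8)) = (-9 - 4)*(-12 - 48) = -13*(-60) = 780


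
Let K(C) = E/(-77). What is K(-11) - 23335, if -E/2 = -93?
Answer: -1796981/77 ≈ -23337.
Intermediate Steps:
E = 186 (E = -2*(-93) = 186)
K(C) = -186/77 (K(C) = 186/(-77) = 186*(-1/77) = -186/77)
K(-11) - 23335 = -186/77 - 23335 = -1796981/77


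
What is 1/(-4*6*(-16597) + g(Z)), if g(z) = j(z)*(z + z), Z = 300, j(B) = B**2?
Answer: 1/54398328 ≈ 1.8383e-8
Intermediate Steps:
g(z) = 2*z**3 (g(z) = z**2*(z + z) = z**2*(2*z) = 2*z**3)
1/(-4*6*(-16597) + g(Z)) = 1/(-4*6*(-16597) + 2*300**3) = 1/(-24*(-16597) + 2*27000000) = 1/(398328 + 54000000) = 1/54398328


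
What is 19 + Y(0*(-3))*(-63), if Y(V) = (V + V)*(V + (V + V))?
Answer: 19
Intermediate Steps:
Y(V) = 6*V² (Y(V) = (2*V)*(V + 2*V) = (2*V)*(3*V) = 6*V²)
19 + Y(0*(-3))*(-63) = 19 + (6*(0*(-3))²)*(-63) = 19 + (6*0²)*(-63) = 19 + (6*0)*(-63) = 19 + 0*(-63) = 19 + 0 = 19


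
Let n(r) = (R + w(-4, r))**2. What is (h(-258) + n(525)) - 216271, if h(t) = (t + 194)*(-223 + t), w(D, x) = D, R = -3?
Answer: -185438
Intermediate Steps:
n(r) = 49 (n(r) = (-3 - 4)**2 = (-7)**2 = 49)
h(t) = (-223 + t)*(194 + t) (h(t) = (194 + t)*(-223 + t) = (-223 + t)*(194 + t))
(h(-258) + n(525)) - 216271 = ((-43262 + (-258)**2 - 29*(-258)) + 49) - 216271 = ((-43262 + 66564 + 7482) + 49) - 216271 = (30784 + 49) - 216271 = 30833 - 216271 = -185438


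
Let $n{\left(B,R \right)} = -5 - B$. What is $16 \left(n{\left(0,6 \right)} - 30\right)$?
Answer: $-560$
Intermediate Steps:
$16 \left(n{\left(0,6 \right)} - 30\right) = 16 \left(\left(-5 - 0\right) - 30\right) = 16 \left(\left(-5 + 0\right) - 30\right) = 16 \left(-5 - 30\right) = 16 \left(-35\right) = -560$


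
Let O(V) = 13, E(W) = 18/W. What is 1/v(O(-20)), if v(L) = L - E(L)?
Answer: 13/151 ≈ 0.086093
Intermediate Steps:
v(L) = L - 18/L
1/v(O(-20)) = 1/(13 - 18/13) = 1/(151/13) = 13/151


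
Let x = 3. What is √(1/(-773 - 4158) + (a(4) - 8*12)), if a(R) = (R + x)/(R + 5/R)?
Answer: I*√20716220751/14793 ≈ 9.7297*I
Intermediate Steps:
a(R) = (3 + R)/(R + 5/R) (a(R) = (R + 3)/(R + 5/R) = (3 + R)/(R + 5/R))
√(1/(-773 - 4158) + (a(4) - 8*12)) = √(1/(-773 - 4158) + (4*(3 + 4)/(5 + 4²) - 8*12)) = √(1/(-4931) + (4*7/(5 + 16) - 96)) = √(-1/4931 + (4*7/21 - 96)) = √(-1/4931 + (4*(1/21)*7 - 96)) = √(-1/4931 + (4/3 - 96)) = √(-1/4931 - 284/3) = √(-1400407/14793) = I*√20716220751/14793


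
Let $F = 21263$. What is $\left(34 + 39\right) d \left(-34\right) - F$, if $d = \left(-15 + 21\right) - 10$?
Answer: $-11335$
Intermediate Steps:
$d = -4$ ($d = 6 - 10 = -4$)
$\left(34 + 39\right) d \left(-34\right) - F = \left(34 + 39\right) \left(-4\right) \left(-34\right) - 21263 = 73 \left(-4\right) \left(-34\right) - 21263 = \left(-292\right) \left(-34\right) - 21263 = 9928 - 21263 = -11335$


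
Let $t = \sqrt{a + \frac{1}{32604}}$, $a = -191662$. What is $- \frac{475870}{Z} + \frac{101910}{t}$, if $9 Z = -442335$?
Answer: $\frac{285522}{29489} - \frac{203820 i \sqrt{50935173900897}}{6248947847} \approx 9.6823 - 232.78 i$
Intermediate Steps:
$Z = - \frac{147445}{3}$ ($Z = \frac{1}{9} \left(-442335\right) = - \frac{147445}{3} \approx -49148.0$)
$t = \frac{i \sqrt{50935173900897}}{16302}$ ($t = \sqrt{-191662 + \frac{1}{32604}} = \sqrt{- \frac{6248947847}{32604}} = \frac{i \sqrt{50935173900897}}{16302} \approx 437.79 i$)
$- \frac{475870}{Z} + \frac{101910}{t} = - \frac{475870}{- \frac{147445}{3}} + \frac{101910}{\frac{1}{16302} i \sqrt{50935173900897}} = \left(-475870\right) \left(- \frac{3}{147445}\right) + 101910 \left(- \frac{2 i \sqrt{50935173900897}}{6248947847}\right) = \frac{285522}{29489} - \frac{203820 i \sqrt{50935173900897}}{6248947847}$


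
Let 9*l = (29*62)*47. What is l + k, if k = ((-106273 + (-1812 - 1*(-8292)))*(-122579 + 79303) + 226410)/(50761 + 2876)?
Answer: 14467487608/160911 ≈ 89910.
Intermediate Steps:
l = 84506/9 (l = ((29*62)*47)/9 = (1798*47)/9 = (⅑)*84506 = 84506/9 ≈ 9389.6)
k = 4318868278/53637 (k = ((-106273 + (-1812 + 8292))*(-43276) + 226410)/53637 = ((-106273 + 6480)*(-43276) + 226410)*(1/53637) = (-99793*(-43276) + 226410)*(1/53637) = (4318641868 + 226410)*(1/53637) = 4318868278*(1/53637) = 4318868278/53637 ≈ 80520.)
l + k = 84506/9 + 4318868278/53637 = 14467487608/160911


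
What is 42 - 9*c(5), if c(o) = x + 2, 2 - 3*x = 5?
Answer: 33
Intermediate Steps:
x = -1 (x = ⅔ - ⅓*5 = ⅔ - 5/3 = -1)
c(o) = 1 (c(o) = -1 + 2 = 1)
42 - 9*c(5) = 42 - 9*1 = 42 - 9 = 33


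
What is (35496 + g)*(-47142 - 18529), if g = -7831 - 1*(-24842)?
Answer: -3448187197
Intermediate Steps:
g = 17011 (g = -7831 + 24842 = 17011)
(35496 + g)*(-47142 - 18529) = (35496 + 17011)*(-47142 - 18529) = 52507*(-65671) = -3448187197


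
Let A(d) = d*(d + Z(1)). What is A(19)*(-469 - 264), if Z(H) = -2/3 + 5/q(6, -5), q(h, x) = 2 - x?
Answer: -5570800/21 ≈ -2.6528e+5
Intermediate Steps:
Z(H) = 1/21 (Z(H) = -2/3 + 5/(2 - 1*(-5)) = -2*⅓ + 5/(2 + 5) = -⅔ + 5/7 = 1/21)
A(d) = d*(1/21 + d) (A(d) = d*(d + 1/21) = d*(1/21 + d))
A(19)*(-469 - 264) = (19*(1/21 + 19))*(-469 - 264) = (19*(400/21))*(-733) = (7600/21)*(-733) = -5570800/21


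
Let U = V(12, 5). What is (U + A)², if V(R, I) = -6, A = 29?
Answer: 529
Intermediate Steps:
U = -6
(U + A)² = (-6 + 29)² = 23² = 529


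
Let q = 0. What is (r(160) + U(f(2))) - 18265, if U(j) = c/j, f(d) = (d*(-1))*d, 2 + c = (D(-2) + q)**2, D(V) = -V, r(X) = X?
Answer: -36211/2 ≈ -18106.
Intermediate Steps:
c = 2 (c = -2 + (-1*(-2) + 0)**2 = -2 + (2 + 0)**2 = -2 + 2**2 = -2 + 4 = 2)
f(d) = -d**2 (f(d) = (-d)*d = -d**2)
U(j) = 2/j
(r(160) + U(f(2))) - 18265 = (160 + 2/((-1*2**2))) - 18265 = (160 + 2/((-1*4))) - 18265 = (160 + 2/(-4)) - 18265 = (160 + 2*(-1/4)) - 18265 = (160 - 1/2) - 18265 = 319/2 - 18265 = -36211/2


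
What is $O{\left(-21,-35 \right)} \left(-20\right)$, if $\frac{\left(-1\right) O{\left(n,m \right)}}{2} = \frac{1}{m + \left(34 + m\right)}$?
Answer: $- \frac{10}{9} \approx -1.1111$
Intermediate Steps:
$O{\left(n,m \right)} = - \frac{2}{34 + 2 m}$ ($O{\left(n,m \right)} = - \frac{2}{m + \left(34 + m\right)} = - \frac{2}{34 + 2 m}$)
$O{\left(-21,-35 \right)} \left(-20\right) = - \frac{1}{17 - 35} \left(-20\right) = - \frac{1}{-18} \left(-20\right) = \left(-1\right) \left(- \frac{1}{18}\right) \left(-20\right) = \frac{1}{18} \left(-20\right) = - \frac{10}{9}$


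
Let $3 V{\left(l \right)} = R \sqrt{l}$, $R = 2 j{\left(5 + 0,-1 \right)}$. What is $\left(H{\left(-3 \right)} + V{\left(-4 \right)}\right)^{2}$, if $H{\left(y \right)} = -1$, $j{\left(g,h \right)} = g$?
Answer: $\frac{\left(3 - 20 i\right)^{2}}{9} \approx -43.444 - 13.333 i$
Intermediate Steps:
$R = 10$ ($R = 2 \left(5 + 0\right) = 2 \cdot 5 = 10$)
$V{\left(l \right)} = \frac{10 \sqrt{l}}{3}$
$\left(H{\left(-3 \right)} + V{\left(-4 \right)}\right)^{2} = \left(-1 + \frac{10 \sqrt{-4}}{3}\right)^{2} = \left(-1 + \frac{10 \cdot 2 i}{3}\right)^{2} = \left(-1 + \frac{20 i}{3}\right)^{2}$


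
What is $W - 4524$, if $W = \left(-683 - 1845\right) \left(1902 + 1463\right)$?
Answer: $-8511244$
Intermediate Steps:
$W = -8506720$ ($W = \left(-2528\right) 3365 = -8506720$)
$W - 4524 = -8506720 - 4524 = -8511244$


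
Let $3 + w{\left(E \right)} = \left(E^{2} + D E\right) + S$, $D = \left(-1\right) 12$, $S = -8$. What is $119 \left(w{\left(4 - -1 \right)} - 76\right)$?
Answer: $-14518$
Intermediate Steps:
$D = -12$
$w{\left(E \right)} = -11 + E^{2} - 12 E$ ($w{\left(E \right)} = -3 - \left(8 - E^{2} + 12 E\right) = -11 + E^{2} - 12 E$)
$119 \left(w{\left(4 - -1 \right)} - 76\right) = 119 \left(\left(-11 + \left(4 - -1\right)^{2} - 12 \left(4 - -1\right)\right) - 76\right) = 119 \left(\left(-11 + \left(4 + 1\right)^{2} - 12 \left(4 + 1\right)\right) - 76\right) = 119 \left(\left(-11 + 5^{2} - 60\right) - 76\right) = 119 \left(\left(-11 + 25 - 60\right) - 76\right) = 119 \left(-46 - 76\right) = 119 \left(-122\right) = -14518$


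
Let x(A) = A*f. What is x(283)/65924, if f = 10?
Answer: 1415/32962 ≈ 0.042928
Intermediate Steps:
x(A) = 10*A (x(A) = A*10 = 10*A)
x(283)/65924 = (10*283)/65924 = 2830*(1/65924) = 1415/32962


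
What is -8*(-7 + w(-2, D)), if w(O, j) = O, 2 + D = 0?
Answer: 72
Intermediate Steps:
D = -2 (D = -2 + 0 = -2)
-8*(-7 + w(-2, D)) = -8*(-7 - 2) = -8*(-9) = -1*(-72) = 72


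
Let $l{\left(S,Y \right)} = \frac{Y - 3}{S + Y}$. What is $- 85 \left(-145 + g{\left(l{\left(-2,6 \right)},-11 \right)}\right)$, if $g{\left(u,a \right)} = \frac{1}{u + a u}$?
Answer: $\frac{37009}{3} \approx 12336.0$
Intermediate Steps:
$l{\left(S,Y \right)} = \frac{-3 + Y}{S + Y}$
$- 85 \left(-145 + g{\left(l{\left(-2,6 \right)},-11 \right)}\right) = - 85 \left(-145 + \frac{1}{\frac{-3 + 6}{-2 + 6} \left(1 - 11\right)}\right) = - 85 \left(-145 + \frac{1}{\frac{1}{4} \cdot 3 \left(-10\right)}\right) = - 85 \left(-145 + \frac{1}{\frac{1}{4} \cdot 3} \left(- \frac{1}{10}\right)\right) = - 85 \left(-145 + \frac{1}{\frac{3}{4}} \left(- \frac{1}{10}\right)\right) = - 85 \left(-145 + \frac{4}{3} \left(- \frac{1}{10}\right)\right) = - 85 \left(-145 - \frac{2}{15}\right) = \left(-85\right) \left(- \frac{2177}{15}\right) = \frac{37009}{3}$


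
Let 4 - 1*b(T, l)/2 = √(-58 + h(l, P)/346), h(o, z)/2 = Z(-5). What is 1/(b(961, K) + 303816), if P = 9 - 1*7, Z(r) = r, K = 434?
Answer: 13140388/3992365253751 + I*√1736747/7984730507502 ≈ 3.2914e-6 + 1.6505e-10*I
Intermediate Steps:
P = 2 (P = 9 - 7 = 2)
h(o, z) = -10 (h(o, z) = 2*(-5) = -10)
b(T, l) = 8 - 2*I*√1736747/173 (b(T, l) = 8 - 2*√(-58 - 10/346) = 8 - 2*√(-58 - 10*1/346) = 8 - 2*√(-58 - 5/173) = 8 - 2*I*√1736747/173)
1/(b(961, K) + 303816) = 1/((8 - 2*I*√1736747/173) + 303816) = 1/(303824 - 2*I*√1736747/173)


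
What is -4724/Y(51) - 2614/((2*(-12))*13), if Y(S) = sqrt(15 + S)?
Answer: 1307/156 - 2362*sqrt(66)/33 ≈ -573.11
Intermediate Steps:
-4724/Y(51) - 2614/((2*(-12))*13) = -4724/sqrt(15 + 51) - 2614/((2*(-12))*13) = -4724*sqrt(66)/66 - 2614/((-24*13)) = -2362*sqrt(66)/33 - 2614/(-312) = -2362*sqrt(66)/33 - 2614*(-1/312) = -2362*sqrt(66)/33 + 1307/156 = 1307/156 - 2362*sqrt(66)/33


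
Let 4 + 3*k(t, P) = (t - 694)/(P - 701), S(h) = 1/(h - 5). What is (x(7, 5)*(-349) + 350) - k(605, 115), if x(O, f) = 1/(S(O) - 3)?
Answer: 4314859/8790 ≈ 490.88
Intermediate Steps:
S(h) = 1/(-5 + h)
k(t, P) = -4/3 + (-694 + t)/(3*(-701 + P)) (k(t, P) = -4/3 + ((t - 694)/(P - 701))/3 = -4/3 + ((-694 + t)/(-701 + P))/3 = -4/3 + (-694 + t)/(3*(-701 + P)))
x(O, f) = 1/(-3 + 1/(-5 + O)) (x(O, f) = 1/(1/(-5 + O) - 3) = 1/(-3 + 1/(-5 + O)))
(x(7, 5)*(-349) + 350) - k(605, 115) = (((5 - 1*7)/(-16 + 3*7))*(-349) + 350) - (2110 + 605 - 4*115)/(3*(-701 + 115)) = (((5 - 7)/(-16 + 21))*(-349) + 350) - (2110 + 605 - 460)/(3*(-586)) = ((-2/5)*(-349) + 350) - (-1)*2255/(3*586) = (((1/5)*(-2))*(-349) + 350) - 1*(-2255/1758) = (-2/5*(-349) + 350) + 2255/1758 = (698/5 + 350) + 2255/1758 = 2448/5 + 2255/1758 = 4314859/8790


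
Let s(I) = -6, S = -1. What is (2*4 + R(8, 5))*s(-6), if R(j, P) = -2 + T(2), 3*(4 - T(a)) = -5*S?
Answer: -50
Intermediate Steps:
T(a) = 7/3 (T(a) = 4 - (-5)*(-1)/3 = 4 - ⅓*5 = 4 - 5/3 = 7/3)
R(j, P) = ⅓ (R(j, P) = -2 + 7/3 = ⅓)
(2*4 + R(8, 5))*s(-6) = (2*4 + ⅓)*(-6) = (8 + ⅓)*(-6) = (25/3)*(-6) = -50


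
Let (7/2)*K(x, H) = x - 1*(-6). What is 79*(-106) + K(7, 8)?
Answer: -58592/7 ≈ -8370.3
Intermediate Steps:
K(x, H) = 12/7 + 2*x/7 (K(x, H) = 2*(x - 1*(-6))/7 = 2*(x + 6)/7 = 2*(6 + x)/7 = 12/7 + 2*x/7)
79*(-106) + K(7, 8) = 79*(-106) + (12/7 + (2/7)*7) = -8374 + (12/7 + 2) = -8374 + 26/7 = -58592/7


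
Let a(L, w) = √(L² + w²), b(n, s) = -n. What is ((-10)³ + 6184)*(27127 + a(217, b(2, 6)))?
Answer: 140626368 + 5184*√47093 ≈ 1.4175e+8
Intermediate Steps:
((-10)³ + 6184)*(27127 + a(217, b(2, 6))) = ((-10)³ + 6184)*(27127 + √(217² + (-1*2)²)) = (-1000 + 6184)*(27127 + √(47089 + (-2)²)) = 5184*(27127 + √(47089 + 4)) = 5184*(27127 + √47093) = 140626368 + 5184*√47093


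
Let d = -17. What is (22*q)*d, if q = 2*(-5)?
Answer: 3740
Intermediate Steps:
q = -10
(22*q)*d = (22*(-10))*(-17) = -220*(-17) = 3740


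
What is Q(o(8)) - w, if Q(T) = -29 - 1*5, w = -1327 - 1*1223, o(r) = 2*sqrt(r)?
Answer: 2516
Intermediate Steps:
w = -2550 (w = -1327 - 1223 = -2550)
Q(T) = -34 (Q(T) = -29 - 5 = -34)
Q(o(8)) - w = -34 - 1*(-2550) = -34 + 2550 = 2516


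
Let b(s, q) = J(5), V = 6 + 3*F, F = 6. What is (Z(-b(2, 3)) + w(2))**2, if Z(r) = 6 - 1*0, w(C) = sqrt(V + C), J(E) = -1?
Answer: (6 + sqrt(26))**2 ≈ 123.19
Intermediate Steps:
V = 24 (V = 6 + 3*6 = 6 + 18 = 24)
b(s, q) = -1
w(C) = sqrt(24 + C)
Z(r) = 6 (Z(r) = 6 + 0 = 6)
(Z(-b(2, 3)) + w(2))**2 = (6 + sqrt(24 + 2))**2 = (6 + sqrt(26))**2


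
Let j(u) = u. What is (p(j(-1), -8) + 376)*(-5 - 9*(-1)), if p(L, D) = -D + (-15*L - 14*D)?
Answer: 2044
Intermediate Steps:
p(L, D) = -15*D - 15*L
(p(j(-1), -8) + 376)*(-5 - 9*(-1)) = ((-15*(-8) - 15*(-1)) + 376)*(-5 - 9*(-1)) = ((120 + 15) + 376)*(-5 + 9) = (135 + 376)*4 = 511*4 = 2044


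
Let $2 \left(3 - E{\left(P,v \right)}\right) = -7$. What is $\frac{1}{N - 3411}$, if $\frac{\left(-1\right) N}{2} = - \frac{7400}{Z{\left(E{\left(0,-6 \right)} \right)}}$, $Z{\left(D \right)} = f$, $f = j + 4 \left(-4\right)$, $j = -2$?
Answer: $- \frac{9}{38099} \approx -0.00023623$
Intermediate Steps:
$E{\left(P,v \right)} = \frac{13}{2}$ ($E{\left(P,v \right)} = 3 - - \frac{7}{2} = 3 + \frac{7}{2} = \frac{13}{2}$)
$f = -18$ ($f = -2 + 4 \left(-4\right) = -2 - 16 = -18$)
$Z{\left(D \right)} = -18$
$N = - \frac{7400}{9}$ ($N = - 2 \left(- \frac{7400}{-18}\right) = - 2 \left(\left(-7400\right) \left(- \frac{1}{18}\right)\right) = \left(-2\right) \frac{3700}{9} = - \frac{7400}{9} \approx -822.22$)
$\frac{1}{N - 3411} = \frac{1}{- \frac{7400}{9} - 3411} = \frac{1}{- \frac{38099}{9}} = - \frac{9}{38099}$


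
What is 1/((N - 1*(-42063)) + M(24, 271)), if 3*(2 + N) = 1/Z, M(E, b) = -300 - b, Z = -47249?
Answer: 141747/5881083029 ≈ 2.4102e-5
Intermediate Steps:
N = -283495/141747 (N = -2 + (⅓)/(-47249) = -2 + (⅓)*(-1/47249) = -2 - 1/141747 = -283495/141747 ≈ -2.0000)
1/((N - 1*(-42063)) + M(24, 271)) = 1/((-283495/141747 - 1*(-42063)) + (-300 - 1*271)) = 1/((-283495/141747 + 42063) + (-300 - 271)) = 1/(5962020566/141747 - 571) = 1/(5881083029/141747) = 141747/5881083029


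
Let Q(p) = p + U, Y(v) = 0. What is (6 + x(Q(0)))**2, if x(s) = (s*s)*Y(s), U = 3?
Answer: 36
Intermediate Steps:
Q(p) = 3 + p (Q(p) = p + 3 = 3 + p)
x(s) = 0 (x(s) = (s*s)*0 = s**2*0 = 0)
(6 + x(Q(0)))**2 = (6 + 0)**2 = 6**2 = 36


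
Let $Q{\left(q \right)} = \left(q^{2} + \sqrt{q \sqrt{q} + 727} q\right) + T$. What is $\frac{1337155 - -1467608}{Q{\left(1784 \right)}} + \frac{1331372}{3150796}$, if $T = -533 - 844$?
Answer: $\frac{332843}{787699} + \frac{2804763}{3181279 + 1784 \sqrt{727 + 3568 \sqrt{446}}} \approx 1.1861$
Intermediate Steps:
$T = -1377$ ($T = -533 - 844 = -1377$)
$Q{\left(q \right)} = -1377 + q^{2} + q \sqrt{727 + q^{\frac{3}{2}}}$ ($Q{\left(q \right)} = \left(q^{2} + \sqrt{q \sqrt{q} + 727} q\right) - 1377 = \left(q^{2} + \sqrt{q^{\frac{3}{2}} + 727} q\right) - 1377 = \left(q^{2} + \sqrt{727 + q^{\frac{3}{2}}} q\right) - 1377 = \left(q^{2} + q \sqrt{727 + q^{\frac{3}{2}}}\right) - 1377 = -1377 + q^{2} + q \sqrt{727 + q^{\frac{3}{2}}}$)
$\frac{1337155 - -1467608}{Q{\left(1784 \right)}} + \frac{1331372}{3150796} = \frac{1337155 - -1467608}{-1377 + 1784^{2} + 1784 \sqrt{727 + 1784^{\frac{3}{2}}}} + \frac{1331372}{3150796} = \frac{1337155 + 1467608}{-1377 + 3182656 + 1784 \sqrt{727 + 3568 \sqrt{446}}} + 1331372 \cdot \frac{1}{3150796} = \frac{2804763}{3181279 + 1784 \sqrt{727 + 3568 \sqrt{446}}} + \frac{332843}{787699} = \frac{332843}{787699} + \frac{2804763}{3181279 + 1784 \sqrt{727 + 3568 \sqrt{446}}}$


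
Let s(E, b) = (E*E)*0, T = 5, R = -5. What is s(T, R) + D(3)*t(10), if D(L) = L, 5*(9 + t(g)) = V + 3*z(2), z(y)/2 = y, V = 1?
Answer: -96/5 ≈ -19.200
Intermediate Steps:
z(y) = 2*y
s(E, b) = 0 (s(E, b) = E²*0 = 0)
t(g) = -32/5 (t(g) = -9 + (1 + 3*(2*2))/5 = -9 + (1 + 3*4)/5 = -9 + (1 + 12)/5 = -9 + (⅕)*13 = -9 + 13/5 = -32/5)
s(T, R) + D(3)*t(10) = 0 + 3*(-32/5) = 0 - 96/5 = -96/5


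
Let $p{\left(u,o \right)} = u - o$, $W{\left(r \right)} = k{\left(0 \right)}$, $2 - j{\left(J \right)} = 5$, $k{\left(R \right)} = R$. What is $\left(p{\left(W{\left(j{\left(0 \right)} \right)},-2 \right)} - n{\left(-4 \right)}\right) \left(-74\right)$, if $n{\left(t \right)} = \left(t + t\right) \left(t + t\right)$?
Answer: $4588$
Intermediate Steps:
$j{\left(J \right)} = -3$ ($j{\left(J \right)} = 2 - 5 = -3$)
$W{\left(r \right)} = 0$
$n{\left(t \right)} = 4 t^{2}$ ($n{\left(t \right)} = 2 t 2 t = 4 t^{2}$)
$\left(p{\left(W{\left(j{\left(0 \right)} \right)},-2 \right)} - n{\left(-4 \right)}\right) \left(-74\right) = \left(\left(0 - -2\right) - 4 \left(-4\right)^{2}\right) \left(-74\right) = \left(\left(0 + 2\right) - 4 \cdot 16\right) \left(-74\right) = \left(2 - 64\right) \left(-74\right) = \left(-62\right) \left(-74\right) = 4588$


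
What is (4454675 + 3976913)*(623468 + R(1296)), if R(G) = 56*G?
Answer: 5868756237872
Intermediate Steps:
(4454675 + 3976913)*(623468 + R(1296)) = (4454675 + 3976913)*(623468 + 56*1296) = 8431588*(623468 + 72576) = 8431588*696044 = 5868756237872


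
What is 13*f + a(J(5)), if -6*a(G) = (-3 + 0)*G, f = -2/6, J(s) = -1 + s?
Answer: -7/3 ≈ -2.3333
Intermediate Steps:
f = -⅓ (f = -2*⅙ = -⅓ ≈ -0.33333)
a(G) = G/2 (a(G) = -(-3 + 0)*G/6 = -(-1)*G/2 = G/2)
13*f + a(J(5)) = 13*(-⅓) + (-1 + 5)/2 = -13/3 + (½)*4 = -13/3 + 2 = -7/3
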